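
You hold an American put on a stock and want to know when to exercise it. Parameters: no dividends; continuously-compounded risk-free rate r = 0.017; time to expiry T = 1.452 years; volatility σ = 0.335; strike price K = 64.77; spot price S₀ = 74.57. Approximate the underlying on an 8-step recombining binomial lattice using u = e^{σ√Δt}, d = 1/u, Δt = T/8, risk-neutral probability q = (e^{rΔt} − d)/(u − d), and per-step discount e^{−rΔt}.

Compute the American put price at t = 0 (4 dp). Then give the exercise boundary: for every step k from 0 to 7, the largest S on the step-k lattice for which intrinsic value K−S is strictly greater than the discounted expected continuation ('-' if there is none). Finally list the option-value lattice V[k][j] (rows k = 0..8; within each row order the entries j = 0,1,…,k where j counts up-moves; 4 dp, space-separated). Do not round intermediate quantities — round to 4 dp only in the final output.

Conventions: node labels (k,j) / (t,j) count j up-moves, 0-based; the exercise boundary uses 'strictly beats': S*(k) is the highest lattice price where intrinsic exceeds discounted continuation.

price = 6.6154
boundary = - - - - - 36.5303 42.1342 48.5979
tree:
6.6154
9.4389 3.5399
13.0981 5.4586 1.4436
17.5963 8.2149 2.4497 0.3418
22.7692 11.9973 4.0906 0.6532 0.0000
28.2397 16.8750 6.6879 1.2485 0.0000 0.0000
33.0984 22.6358 10.6219 2.3863 0.0000 0.0000 0.0000
37.3108 28.2397 16.1721 4.5608 0.0000 0.0000 0.0000 0.0000
40.9629 33.0984 22.6358 8.7169 0.0000 0.0000 0.0000 0.0000 0.0000

Δt=0.18150  u=1.15341  d=0.86700  q=0.47517  discount=0.99692
step 8 (expiry): payoffs max(K−S,0) = 40.9629 33.0984 22.6358 8.7169 0.0000 0.0000 0.0000 0.0000 0.0000
step 7: (k=7,j=0): S=27.4592, K−S=37.3108, hold=37.1112 ⇒ V=37.3108 exercise | (k=7,j=1): S=36.5303, K−S=28.2397, hold=28.0402 ⇒ V=28.2397 exercise | (k=7,j=2): S=48.5979, K−S=16.1721, hold=15.9726 ⇒ V=16.1721 exercise | (k=7,j=3): S=64.6520, K−S=0.1180, hold=4.5608 ⇒ V=4.5608 continue | (k=7,j=4): S=86.0095, K−S=0.0000, hold=0.0000 ⇒ V=0.0000 continue | (k=7,j=5): S=114.4224, K−S=0.0000, hold=0.0000 ⇒ V=0.0000 continue | (k=7,j=6): S=152.2213, K−S=0.0000, hold=0.0000 ⇒ V=0.0000 continue | (k=7,j=7): S=202.5070, K−S=0.0000, hold=0.0000 ⇒ V=0.0000 continue  boundary S*=48.5979
step 6: (k=6,j=0): S=31.6716, K−S=33.0984, hold=32.8988 ⇒ V=33.0984 exercise | (k=6,j=1): S=42.1342, K−S=22.6358, hold=22.4362 ⇒ V=22.6358 exercise | (k=6,j=2): S=56.0531, K−S=8.7169, hold=10.6219 ⇒ V=10.6219 continue | (k=6,j=3): S=74.5700, K−S=0.0000, hold=2.3863 ⇒ V=2.3863 continue | (k=6,j=4): S=99.2039, K−S=0.0000, hold=0.0000 ⇒ V=0.0000 continue | (k=6,j=5): S=131.9755, K−S=0.0000, hold=0.0000 ⇒ V=0.0000 continue | (k=6,j=6): S=175.5730, K−S=0.0000, hold=0.0000 ⇒ V=0.0000 continue  boundary S*=42.1342
step 5: (k=5,j=0): S=36.5303, K−S=28.2397, hold=28.0402 ⇒ V=28.2397 exercise | (k=5,j=1): S=48.5979, K−S=16.1721, hold=16.8750 ⇒ V=16.8750 continue | (k=5,j=2): S=64.6520, K−S=0.1180, hold=6.6879 ⇒ V=6.6879 continue | (k=5,j=3): S=86.0095, K−S=0.0000, hold=1.2485 ⇒ V=1.2485 continue | (k=5,j=4): S=114.4224, K−S=0.0000, hold=0.0000 ⇒ V=0.0000 continue | (k=5,j=5): S=152.2213, K−S=0.0000, hold=0.0000 ⇒ V=0.0000 continue  boundary S*=36.5303
step 4: (k=4,j=0): S=42.1342, K−S=22.6358, hold=22.7692 ⇒ V=22.7692 continue | (k=4,j=1): S=56.0531, K−S=8.7169, hold=11.9973 ⇒ V=11.9973 continue | (k=4,j=2): S=74.5700, K−S=0.0000, hold=4.0906 ⇒ V=4.0906 continue | (k=4,j=3): S=99.2039, K−S=0.0000, hold=0.6532 ⇒ V=0.6532 continue | (k=4,j=4): S=131.9755, K−S=0.0000, hold=0.0000 ⇒ V=0.0000 continue  boundary S*=-
step 3: (k=3,j=0): S=48.5979, K−S=16.1721, hold=17.5963 ⇒ V=17.5963 continue | (k=3,j=1): S=64.6520, K−S=0.1180, hold=8.2149 ⇒ V=8.2149 continue | (k=3,j=2): S=86.0095, K−S=0.0000, hold=2.4497 ⇒ V=2.4497 continue | (k=3,j=3): S=114.4224, K−S=0.0000, hold=0.3418 ⇒ V=0.3418 continue  boundary S*=-
step 2: (k=2,j=0): S=56.0531, K−S=8.7169, hold=13.0981 ⇒ V=13.0981 continue | (k=2,j=1): S=74.5700, K−S=0.0000, hold=5.4586 ⇒ V=5.4586 continue | (k=2,j=2): S=99.2039, K−S=0.0000, hold=1.4436 ⇒ V=1.4436 continue  boundary S*=-
step 1: (k=1,j=0): S=64.6520, K−S=0.1180, hold=9.4389 ⇒ V=9.4389 continue | (k=1,j=1): S=86.0095, K−S=0.0000, hold=3.5399 ⇒ V=3.5399 continue  boundary S*=-
step 0: (k=0,j=0): S=74.5700, K−S=0.0000, hold=6.6154 ⇒ V=6.6154 continue  boundary S*=-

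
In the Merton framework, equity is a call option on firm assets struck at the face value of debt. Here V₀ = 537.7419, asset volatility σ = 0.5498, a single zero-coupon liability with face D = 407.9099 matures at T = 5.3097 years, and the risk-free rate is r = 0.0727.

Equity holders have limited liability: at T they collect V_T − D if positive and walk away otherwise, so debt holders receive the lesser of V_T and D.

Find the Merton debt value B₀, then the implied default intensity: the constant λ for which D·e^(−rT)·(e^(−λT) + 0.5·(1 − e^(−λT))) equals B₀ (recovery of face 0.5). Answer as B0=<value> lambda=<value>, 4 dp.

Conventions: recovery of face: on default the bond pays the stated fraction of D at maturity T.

Apply the equity-as-call identities (strike 407.9099, horizon 5.3097 years):
d₁ = [ln(V₀/D) + (r + σ²/2)T] / (σ√T)
   = [ln(537.7419/407.9099) + (0.0727 + 0.5·0.5498²)·5.3097] / (0.5498·√5.3097)
   = [0.276332 + 1.188523] / 1.266892 = 1.156259
d₂ = d₁ − σ√T = 1.156259 − 1.266892 = -0.110633
N(d₁) = 0.876212,  N(d₂) = 0.455954,  e^(−rT) = 0.679760
E₀ = V₀·N(d₁) − D·e^(−rT)·N(d₂)
   = 537.7419·0.876212 − 407.9099·0.679760·0.455954 = 344.748899
B₀ = V₀ − E₀ = 537.7419 − 344.748899 = 192.993001
e^(−λT) = (B₀·e^(rT)/D − 0.5)/(1 − 0.5) = (192.9930·1.471107/407.9099 − 0.5)/0.5 = 0.39203955
λ = −ln(0.39203955)/5.3097 = 0.176355

B0=192.9930 lambda=0.1764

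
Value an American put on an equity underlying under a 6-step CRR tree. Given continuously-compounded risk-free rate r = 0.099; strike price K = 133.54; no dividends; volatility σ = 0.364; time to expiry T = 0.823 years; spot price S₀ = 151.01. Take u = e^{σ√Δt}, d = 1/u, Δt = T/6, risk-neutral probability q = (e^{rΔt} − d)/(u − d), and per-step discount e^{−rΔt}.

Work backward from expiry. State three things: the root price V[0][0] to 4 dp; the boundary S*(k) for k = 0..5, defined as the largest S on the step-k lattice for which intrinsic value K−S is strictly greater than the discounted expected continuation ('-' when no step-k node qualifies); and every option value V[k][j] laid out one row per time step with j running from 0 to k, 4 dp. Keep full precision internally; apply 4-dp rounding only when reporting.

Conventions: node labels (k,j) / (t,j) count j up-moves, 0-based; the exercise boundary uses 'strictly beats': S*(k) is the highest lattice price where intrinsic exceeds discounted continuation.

price = 8.3315
boundary = - - - 100.7773 88.0673 100.7773
tree:
8.3315
13.6222 3.6072
21.5607 6.5633 0.9399
32.7627 11.6615 1.9721 0.0000
45.4727 20.0416 4.1380 0.0000 0.0000
56.5796 32.7627 8.6826 0.0000 0.0000 0.0000
66.2858 45.4727 18.2185 0.0000 0.0000 0.0000 0.0000

params: Δt=0.13717 u=1.14432 d=0.87388 q=0.51690 e^(-rΔt)=0.98651
t_6 payoffs: 66.2858 45.4727 18.2185 0.0000 0.0000 0.0000 0.0000
t_5: node(5,0) S=76.9604 payoff=56.5796 vs cont=54.7785 → 56.5796 [stop]  node(5,1) S=100.7773 payoff=32.7627 vs cont=30.9616 → 32.7627 [stop]  node(5,2) S=131.9648 payoff=1.5752 vs cont=8.6826 → 8.6826 [wait]  node(5,3) S=172.8039 payoff=0.0000 vs cont=0.0000 → 0.0000 [wait]  node(5,4) S=226.2814 payoff=0.0000 vs cont=0.0000 → 0.0000 [wait]  node(5,5) S=296.3086 payoff=0.0000 vs cont=0.0000 → 0.0000 [wait]  ⇒ S*(5)=100.7773
t_4: node(4,0) S=88.0673 payoff=45.4727 vs cont=43.6715 → 45.4727 [stop]  node(4,1) S=115.3215 payoff=18.2185 vs cont=20.0416 → 20.0416 [wait]  node(4,2) S=151.0100 payoff=0.0000 vs cont=4.1380 → 4.1380 [wait]  node(4,3) S=197.7430 payoff=0.0000 vs cont=0.0000 → 0.0000 [wait]  node(4,4) S=258.9385 payoff=0.0000 vs cont=0.0000 → 0.0000 [wait]  ⇒ S*(4)=88.0673
t_3: node(3,0) S=100.7773 payoff=32.7627 vs cont=31.8913 → 32.7627 [stop]  node(3,1) S=131.9648 payoff=1.5752 vs cont=11.6615 → 11.6615 [wait]  node(3,2) S=172.8039 payoff=0.0000 vs cont=1.9721 → 1.9721 [wait]  node(3,3) S=226.2814 payoff=0.0000 vs cont=0.0000 → 0.0000 [wait]  ⇒ S*(3)=100.7773
t_2: node(2,0) S=115.3215 payoff=18.2185 vs cont=21.5607 → 21.5607 [wait]  node(2,1) S=151.0100 payoff=0.0000 vs cont=6.5633 → 6.5633 [wait]  node(2,2) S=197.7430 payoff=0.0000 vs cont=0.9399 → 0.9399 [wait]  ⇒ S*(2)=-
t_1: node(1,0) S=131.9648 payoff=1.5752 vs cont=13.6222 → 13.6222 [wait]  node(1,1) S=172.8039 payoff=0.0000 vs cont=3.6072 → 3.6072 [wait]  ⇒ S*(1)=-
t_0: node(0,0) S=151.0100 payoff=0.0000 vs cont=8.3315 → 8.3315 [wait]  ⇒ S*(0)=-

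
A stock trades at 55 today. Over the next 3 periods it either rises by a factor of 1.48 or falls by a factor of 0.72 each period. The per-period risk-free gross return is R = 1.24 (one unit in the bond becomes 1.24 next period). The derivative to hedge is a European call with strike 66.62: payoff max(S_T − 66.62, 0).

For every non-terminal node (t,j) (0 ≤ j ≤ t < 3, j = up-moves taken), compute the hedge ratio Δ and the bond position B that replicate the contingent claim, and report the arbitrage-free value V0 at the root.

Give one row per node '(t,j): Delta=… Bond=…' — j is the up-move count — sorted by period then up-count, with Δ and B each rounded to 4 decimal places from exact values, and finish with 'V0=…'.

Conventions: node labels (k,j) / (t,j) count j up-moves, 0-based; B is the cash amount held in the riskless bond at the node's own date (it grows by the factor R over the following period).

(0,0): Delta=0.8022 Bond=-20.6777
(1,0): Delta=0.3689 Bond=-8.4818
(1,1): Delta=0.8995 Bond=-33.5597
(2,0): Delta=0.0000 Bond=0.0000
(2,1): Delta=0.4517 Bond=-15.3717
(2,2): Delta=1.0000 Bond=-53.7258
V0=23.4419

Arbitrage-free pricing uses the up-move probability p* = (R−d)/(u−d) = 0.6842, discounting each step at R = 1.24.
Expiry values: V(3,0)=0.0000, V(3,1)=0.0000, V(3,2)=20.1198, V(3,3)=111.6786
Node (2,0) S=28.5120: V=(p*·0.0000+(1−p*)·0.0000)/1.24=0.0000; Δ=(0.0000−0.0000)/(42.1978−20.5286)=0.0000; B=V−Δ·S=0.0000
Node (2,1) S=58.6080: V=(p*·20.1198+(1−p*)·0.0000)/1.24=11.1018; Δ=(20.1198−0.0000)/(86.7398−42.1978)=0.4517; B=V−Δ·S=-15.3717
Node (2,2) S=120.4720: V=(p*·111.6786+(1−p*)·20.1198)/1.24=66.7462; Δ=(111.6786−20.1198)/(178.2986−86.7398)=1.0000; B=V−Δ·S=-53.7258
Node (1,0) S=39.6000: V=(p*·11.1018+(1−p*)·0.0000)/1.24=6.1258; Δ=(11.1018−0.0000)/(58.6080−28.5120)=0.3689; B=V−Δ·S=-8.4818
Node (1,1) S=81.4000: V=(p*·66.7462+(1−p*)·11.1018)/1.24=39.6567; Δ=(66.7462−11.1018)/(120.4720−58.6080)=0.8995; B=V−Δ·S=-33.5597
Node (0,0) S=55.0000: V=(p*·39.6567+(1−p*)·6.1258)/1.24=23.4419; Δ=(39.6567−6.1258)/(81.4000−39.6000)=0.8022; B=V−Δ·S=-20.6777
Sanity check at the root: Δ(0,0)·S0 + B(0,0) reproduces V0 = 23.4419.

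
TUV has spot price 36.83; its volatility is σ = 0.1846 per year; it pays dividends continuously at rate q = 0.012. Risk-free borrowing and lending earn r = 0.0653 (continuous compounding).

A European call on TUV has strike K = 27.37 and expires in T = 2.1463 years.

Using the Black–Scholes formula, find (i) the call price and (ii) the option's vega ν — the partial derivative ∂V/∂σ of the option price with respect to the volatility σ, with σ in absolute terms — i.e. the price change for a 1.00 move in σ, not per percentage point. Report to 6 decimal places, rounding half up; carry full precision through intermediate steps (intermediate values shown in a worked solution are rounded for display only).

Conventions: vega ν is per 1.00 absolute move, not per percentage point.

σ√T = 0.1846·√2.1463 = 0.270444
d₁ = (ln(S/K) + (r−q+σ²/2)T) / (σ√T) = (ln(36.83/27.37) + (0.0653−0.012+0.1846²/2)·2.1463) / 0.270444 = (0.296865 + 0.150968) / 0.270444 = 1.655919
d₂ = d₁ − σ√T = 1.655919 − 0.270444 = 1.385475
e^{−rT} = 0.869225
e^{−qT} = 0.974573
N(d₁) = 0.951131,  N(d₂) = 0.917046
Call price V = S·e^{−qT}·N(d₁) − K·e^{−rT}·N(d₂) = 34.139448 − 21.817162 = 12.322285
φ(d₁) = (1/√(2π))·e^{−d₁²/2} = 0.101269
ν = S·e^{−qT}·φ(d₁)·√T = 5.325238

price = 12.322285
ν = 5.325238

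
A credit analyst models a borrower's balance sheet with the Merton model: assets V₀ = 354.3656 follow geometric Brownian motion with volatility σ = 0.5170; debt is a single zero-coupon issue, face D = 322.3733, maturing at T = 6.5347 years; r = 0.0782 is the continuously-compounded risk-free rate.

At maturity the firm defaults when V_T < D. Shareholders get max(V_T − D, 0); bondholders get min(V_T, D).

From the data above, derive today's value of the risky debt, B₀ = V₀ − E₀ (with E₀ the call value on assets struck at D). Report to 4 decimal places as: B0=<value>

Apply the equity-as-call identities (strike 322.3733, horizon 6.5347 years):
d₁ = [ln(V₀/D) + (r + σ²/2)T] / (σ√T)
   = [ln(354.3656/322.3733) + (0.0782 + 0.5·0.5170²)·6.5347] / (0.5170·√6.5347)
   = [0.094619 + 1.384340] / 1.321610 = 1.119059
d₂ = d₁ − σ√T = 1.119059 − 1.321610 = -0.202552
N(d₁) = 0.868442,  N(d₂) = 0.419743,  e^(−rT) = 0.599887
E₀ = V₀·N(d₁) − D·e^(−rT)·N(d₂)
   = 354.3656·0.868442 − 322.3733·0.599887·0.419743 = 226.573060
B₀ = V₀ − E₀ = 354.3656 − 226.573060 = 127.792540

B0=127.7925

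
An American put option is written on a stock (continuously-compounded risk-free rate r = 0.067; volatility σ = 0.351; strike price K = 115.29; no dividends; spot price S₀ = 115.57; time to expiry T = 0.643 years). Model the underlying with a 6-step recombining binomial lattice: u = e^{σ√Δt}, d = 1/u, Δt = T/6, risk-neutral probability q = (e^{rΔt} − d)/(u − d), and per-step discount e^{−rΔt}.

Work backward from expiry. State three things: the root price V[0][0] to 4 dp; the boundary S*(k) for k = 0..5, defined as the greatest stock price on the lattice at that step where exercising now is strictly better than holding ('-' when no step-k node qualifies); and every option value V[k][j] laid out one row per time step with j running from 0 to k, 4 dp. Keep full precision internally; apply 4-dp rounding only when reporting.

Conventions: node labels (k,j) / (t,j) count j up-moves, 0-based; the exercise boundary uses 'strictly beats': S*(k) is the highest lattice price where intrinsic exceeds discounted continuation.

Δt=0.10717, u=1.12177, d=0.89145, q=0.50259, disc=e^(-rΔt)=0.99285
k=6 terminal: V=max(K-S,0) → 57.2896 42.3047 23.4482 0.0000 0.0000 0.0000 0.0000
k=5: j=0 S=65.0629 intr=50.2271 cont=49.4023 V=50.2271[EX]; j=1 S=81.8725 intr=33.4175 cont=32.5927 V=33.4175[EX]; j=2 S=103.0250 intr=12.2650 cont=11.5799 V=12.2650[EX]; j=3 S=129.6425 intr=0.0000 cont=0.0000 V=0.0000[hold]; j=4 S=163.1369 intr=0.0000 cont=0.0000 V=0.0000[hold]; j=5 S=205.2849 intr=0.0000 cont=0.0000 V=0.0000[hold]  S*(5)=103.0250
k=4: j=0 S=72.9853 intr=42.3047 cont=41.4798 V=42.3047[EX]; j=1 S=91.8418 intr=23.4482 cont=22.6234 V=23.4482[EX]; j=2 S=115.5700 intr=0.0000 cont=6.0570 V=6.0570[hold]; j=3 S=145.4286 intr=0.0000 cont=0.0000 V=0.0000[hold]; j=4 S=183.0015 intr=0.0000 cont=0.0000 V=0.0000[hold]  S*(4)=91.8418
k=3: j=0 S=81.8725 intr=33.4175 cont=32.5927 V=33.4175[EX]; j=1 S=103.0250 intr=12.2650 cont=14.6023 V=14.6023[hold]; j=2 S=129.6425 intr=0.0000 cont=2.9913 V=2.9913[hold]; j=3 S=163.1369 intr=0.0000 cont=0.0000 V=0.0000[hold]  S*(3)=81.8725
k=2: j=0 S=91.8418 intr=23.4482 cont=23.7897 V=23.7897[hold]; j=1 S=115.5700 intr=0.0000 cont=8.7040 V=8.7040[hold]; j=2 S=145.4286 intr=0.0000 cont=1.4772 V=1.4772[hold]  S*(2)=-
k=1: j=0 S=103.0250 intr=12.2650 cont=16.0917 V=16.0917[hold]; j=1 S=129.6425 intr=0.0000 cont=5.0356 V=5.0356[hold]  S*(1)=-
k=0: j=0 S=115.5700 intr=0.0000 cont=10.4596 V=10.4596[hold]  S*(0)=-

price = 10.4596
boundary = - - - 81.8725 91.8418 103.0250
tree:
10.4596
16.0917 5.0356
23.7897 8.7040 1.4772
33.4175 14.6023 2.9913 0.0000
42.3047 23.4482 6.0570 0.0000 0.0000
50.2271 33.4175 12.2650 0.0000 0.0000 0.0000
57.2896 42.3047 23.4482 0.0000 0.0000 0.0000 0.0000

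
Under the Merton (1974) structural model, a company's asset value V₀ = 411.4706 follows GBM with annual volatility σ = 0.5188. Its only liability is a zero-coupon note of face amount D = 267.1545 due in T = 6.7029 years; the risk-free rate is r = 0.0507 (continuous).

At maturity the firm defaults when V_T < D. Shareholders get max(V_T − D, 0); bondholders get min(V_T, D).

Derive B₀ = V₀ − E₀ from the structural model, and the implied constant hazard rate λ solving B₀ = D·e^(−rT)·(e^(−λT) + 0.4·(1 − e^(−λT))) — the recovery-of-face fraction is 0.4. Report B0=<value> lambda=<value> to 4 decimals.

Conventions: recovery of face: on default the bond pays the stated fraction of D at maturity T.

Equity is a call on the firm's assets struck at D = 267.1545:
d₁ = [ln(V₀/D) + (r + σ²/2)T] / (σ√T)
   = [ln(411.4706/267.1545) + (0.0507 + 0.5·0.5188²)·6.7029] / (0.5188·√6.7029)
   = [0.431910 + 1.241891] / 1.343171 = 1.246157
d₂ = d₁ − σ√T = 1.246157 − 1.343171 = -0.097014
N(d₁) = 0.893647,  N(d₂) = 0.461358,  e^(−rT) = 0.711886
E₀ = V₀·N(d₁) − D·e^(−rT)·N(d₂)
   = 411.4706·0.893647 − 267.1545·0.711886·0.461358 = 279.966644
B₀ = V₀ − E₀ = 411.4706 − 279.966644 = 131.503956
e^(−λT) = (B₀·e^(rT)/D − 0.4)/(1 − 0.4) = (131.5040·1.404719/267.1545 − 0.4)/0.6 = 0.48576336
λ = −ln(0.48576336)/6.7029 = 0.107720

B0=131.5040 lambda=0.1077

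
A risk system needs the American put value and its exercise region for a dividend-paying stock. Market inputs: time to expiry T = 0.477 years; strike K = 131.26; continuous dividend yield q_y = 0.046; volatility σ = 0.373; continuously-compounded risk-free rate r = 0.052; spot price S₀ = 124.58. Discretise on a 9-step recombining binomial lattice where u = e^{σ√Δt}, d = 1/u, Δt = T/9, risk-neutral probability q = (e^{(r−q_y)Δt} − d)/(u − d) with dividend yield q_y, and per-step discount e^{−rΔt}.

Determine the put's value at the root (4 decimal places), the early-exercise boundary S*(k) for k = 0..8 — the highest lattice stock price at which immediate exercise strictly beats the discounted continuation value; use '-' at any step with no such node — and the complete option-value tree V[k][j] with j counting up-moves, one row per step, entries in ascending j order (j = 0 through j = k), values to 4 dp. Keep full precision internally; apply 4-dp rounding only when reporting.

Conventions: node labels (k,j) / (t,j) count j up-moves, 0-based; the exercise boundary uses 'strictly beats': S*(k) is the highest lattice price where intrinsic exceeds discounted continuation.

params: Δt=0.05300 u=1.08967 d=0.91771 q=0.48040 e^(-rΔt)=0.99725
t_9 payoffs: 73.7414 62.9640 50.1673 34.9728 16.9314 0.0000 0.0000 0.0000 0.0000 0.0000
t_8: node(8,0) S=62.6761 payoff=68.5839 vs cont=68.3753 → 68.5839 [stop]  node(8,1) S=74.4198 payoff=56.8402 vs cont=56.6602 → 56.8402 [stop]  node(8,2) S=88.3639 payoff=42.8961 vs cont=42.7500 → 42.8961 [stop]  node(8,3) S=104.9208 payoff=26.3392 vs cont=26.2334 → 26.3392 [stop]  node(8,4) S=124.5800 payoff=6.6800 vs cont=8.7734 → 8.7734 [wait]  node(8,5) S=147.9227 payoff=0.0000 vs cont=0.0000 → 0.0000 [wait]  node(8,6) S=175.6393 payoff=0.0000 vs cont=0.0000 → 0.0000 [wait]  node(8,7) S=208.5491 payoff=0.0000 vs cont=0.0000 → 0.0000 [wait]  node(8,8) S=247.6252 payoff=0.0000 vs cont=0.0000 → 0.0000 [wait]  ⇒ S*(8)=104.9208
t_7: node(7,0) S=68.2960 payoff=62.9640 vs cont=62.7691 → 62.9640 [stop]  node(7,1) S=81.0927 payoff=50.1673 vs cont=50.0035 → 50.1673 [stop]  node(7,2) S=96.2872 payoff=34.9728 vs cont=34.8461 → 34.9728 [stop]  node(7,3) S=114.3286 payoff=16.9314 vs cont=17.8514 → 17.8514 [wait]  node(7,4) S=135.7506 payoff=0.0000 vs cont=4.5462 → 4.5462 [wait]  node(7,5) S=161.1864 payoff=0.0000 vs cont=0.0000 → 0.0000 [wait]  node(7,6) S=191.3881 payoff=0.0000 vs cont=0.0000 → 0.0000 [wait]  node(7,7) S=227.2488 payoff=0.0000 vs cont=0.0000 → 0.0000 [wait]  ⇒ S*(7)=96.2872
t_6: node(6,0) S=74.4198 payoff=56.8402 vs cont=56.6602 → 56.8402 [stop]  node(6,1) S=88.3639 payoff=42.8961 vs cont=42.7500 → 42.8961 [stop]  node(6,2) S=104.9208 payoff=26.3392 vs cont=26.6742 → 26.6742 [wait]  node(6,3) S=124.5800 payoff=6.6800 vs cont=11.4281 → 11.4281 [wait]  node(6,4) S=147.9227 payoff=0.0000 vs cont=2.3557 → 2.3557 [wait]  node(6,5) S=175.6393 payoff=0.0000 vs cont=0.0000 → 0.0000 [wait]  node(6,6) S=208.5491 payoff=0.0000 vs cont=0.0000 → 0.0000 [wait]  ⇒ S*(6)=88.3639
t_5: node(5,0) S=81.0927 payoff=50.1673 vs cont=50.0035 → 50.1673 [stop]  node(5,1) S=96.2872 payoff=34.9728 vs cont=35.0065 → 35.0065 [wait]  node(5,2) S=114.3286 payoff=16.9314 vs cont=19.2968 → 19.2968 [wait]  node(5,3) S=135.7506 payoff=0.0000 vs cont=7.0503 → 7.0503 [wait]  node(5,4) S=161.1864 payoff=0.0000 vs cont=1.2207 → 1.2207 [wait]  node(5,5) S=191.3881 payoff=0.0000 vs cont=0.0000 → 0.0000 [wait]  ⇒ S*(5)=81.0927
t_4: node(4,0) S=88.3639 payoff=42.8961 vs cont=42.7661 → 42.8961 [stop]  node(4,1) S=104.9208 payoff=26.3392 vs cont=27.3841 → 27.3841 [wait]  node(4,2) S=124.5800 payoff=6.6800 vs cont=13.3767 → 13.3767 [wait]  node(4,3) S=147.9227 payoff=0.0000 vs cont=4.2381 → 4.2381 [wait]  node(4,4) S=175.6393 payoff=0.0000 vs cont=0.6325 → 0.6325 [wait]  ⇒ S*(4)=88.3639
t_3: node(3,0) S=96.2872 payoff=34.9728 vs cont=35.3466 → 35.3466 [wait]  node(3,1) S=114.3286 payoff=16.9314 vs cont=20.5982 → 20.5982 [wait]  node(3,2) S=135.7506 payoff=0.0000 vs cont=8.9618 → 8.9618 [wait]  node(3,3) S=161.1864 payoff=0.0000 vs cont=2.4991 → 2.4991 [wait]  ⇒ S*(3)=-
t_2: node(2,0) S=104.9208 payoff=26.3392 vs cont=28.1838 → 28.1838 [wait]  node(2,1) S=124.5800 payoff=6.6800 vs cont=14.9668 → 14.9668 [wait]  node(2,2) S=147.9227 payoff=0.0000 vs cont=5.8410 → 5.8410 [wait]  ⇒ S*(2)=-
t_1: node(1,0) S=114.3286 payoff=16.9314 vs cont=21.7743 → 21.7743 [wait]  node(1,1) S=135.7506 payoff=0.0000 vs cont=10.5537 → 10.5537 [wait]  ⇒ S*(1)=-
t_0: node(0,0) S=124.5800 payoff=6.6800 vs cont=16.3389 → 16.3389 [wait]  ⇒ S*(0)=-

price = 16.3389
boundary = - - - - 88.3639 81.0927 88.3639 96.2872 104.9208
tree:
16.3389
21.7743 10.5537
28.1838 14.9668 5.8410
35.3466 20.5982 8.9618 2.4991
42.8961 27.3841 13.3767 4.2381 0.6325
50.1673 35.0065 19.2968 7.0503 1.2207 0.0000
56.8402 42.8961 26.6742 11.4281 2.3557 0.0000 0.0000
62.9640 50.1673 34.9728 17.8514 4.5462 0.0000 0.0000 0.0000
68.5839 56.8402 42.8961 26.3392 8.7734 0.0000 0.0000 0.0000 0.0000
73.7414 62.9640 50.1673 34.9728 16.9314 0.0000 0.0000 0.0000 0.0000 0.0000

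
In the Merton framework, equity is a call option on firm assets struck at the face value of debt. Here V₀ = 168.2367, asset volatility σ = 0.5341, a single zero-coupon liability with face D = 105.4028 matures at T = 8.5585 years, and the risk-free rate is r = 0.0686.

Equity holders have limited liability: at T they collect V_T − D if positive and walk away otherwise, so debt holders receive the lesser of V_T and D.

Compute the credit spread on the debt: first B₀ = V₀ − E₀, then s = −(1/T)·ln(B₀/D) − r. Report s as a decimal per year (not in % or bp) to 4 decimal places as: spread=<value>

spread=0.0474

Equity is a call on the firm's assets struck at D = 105.4028:
d₁ = [ln(V₀/D) + (r + σ²/2)T] / (σ√T)
   = [ln(168.2367/105.4028) + (0.0686 + 0.5·0.5341²)·8.5585] / (0.5341·√8.5585)
   = [0.467583 + 1.807824] / 1.562505 = 1.456256
d₂ = d₁ − σ√T = 1.456256 − 1.562505 = -0.106249
N(d₁) = 0.927339,  N(d₂) = 0.457692,  e^(−rT) = 0.555930
E₀ = V₀·N(d₁) − D·e^(−rT)·N(d₂)
   = 168.2367·0.927339 − 105.4028·0.555930·0.457692 = 129.193261
B₀ = V₀ − E₀ = 168.2367 − 129.193261 = 39.043439
spread = −(1/T)·ln(B₀/D) − r = −(1/8.5585)·ln(39.043439/105.4028) − 0.0686 = 0.04743837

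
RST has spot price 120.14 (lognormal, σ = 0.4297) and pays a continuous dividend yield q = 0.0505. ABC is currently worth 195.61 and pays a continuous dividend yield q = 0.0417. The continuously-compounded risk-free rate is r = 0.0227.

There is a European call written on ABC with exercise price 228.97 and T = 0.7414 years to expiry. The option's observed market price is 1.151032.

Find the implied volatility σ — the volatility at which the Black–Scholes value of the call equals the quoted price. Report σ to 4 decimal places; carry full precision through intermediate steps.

At σ = 0.1503 the Black–Scholes value reproduces the quote:
σ√T = 0.1503·√0.7414 = 0.129415
d₁ = (ln(S/K) + (r−q+σ²/2)T) / (σ√T) = (ln(195.61/228.97) + (0.0227−0.0417+0.1503²/2)·0.7414) / 0.129415 = (-0.157468 − 0.005712) / 0.129415 = -1.260907
d₂ = d₁ − σ√T = -1.260907 − 0.129415 = -1.390322
e^{−rT} = 0.983311
e^{−qT} = 0.969557
N(d₁) = 0.103671,  N(d₂) = 0.082215
V = S·e^{−qT}·N(d₁) − K·e^{−rT}·N(d₂) = 19.661745 − 18.510712 = 1.151032 (equal to the quote); since ∂V/∂σ > 0 for all σ, the implied volatility is unique

sigma = 0.1503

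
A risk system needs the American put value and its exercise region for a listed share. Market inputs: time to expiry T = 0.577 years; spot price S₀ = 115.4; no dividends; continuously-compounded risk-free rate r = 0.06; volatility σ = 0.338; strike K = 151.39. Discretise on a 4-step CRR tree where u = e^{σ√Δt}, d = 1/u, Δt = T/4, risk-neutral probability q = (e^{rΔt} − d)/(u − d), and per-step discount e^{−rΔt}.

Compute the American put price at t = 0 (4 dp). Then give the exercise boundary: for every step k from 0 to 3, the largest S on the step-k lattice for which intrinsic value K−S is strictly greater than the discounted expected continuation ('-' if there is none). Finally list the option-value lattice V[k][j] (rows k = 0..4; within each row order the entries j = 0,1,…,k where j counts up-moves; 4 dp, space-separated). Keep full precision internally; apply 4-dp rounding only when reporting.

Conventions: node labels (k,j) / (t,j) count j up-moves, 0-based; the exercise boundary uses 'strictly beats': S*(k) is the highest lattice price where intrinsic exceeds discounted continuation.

price = 36.0906
boundary = - 101.4972 115.4000 131.2072
tree:
36.0906
49.8928 23.0079
62.1207 35.9900 10.5133
72.8754 49.8928 20.1828 1.0919
82.3344 62.1207 35.9900 2.2104 0.0000

params: Δt=0.14425 u=1.13698 d=0.87953 q=0.50171 e^(-rΔt)=0.99138
t_4 payoffs: 82.3344 62.1207 35.9900 2.2104 0.0000
t_3: node(3,0) S=78.5146 payoff=72.8754 vs cont=71.5708 → 72.8754 [stop]  node(3,1) S=101.4972 payoff=49.8928 vs cont=48.5882 → 49.8928 [stop]  node(3,2) S=131.2072 payoff=20.1828 vs cont=18.8782 → 20.1828 [stop]  node(3,3) S=169.6138 payoff=0.0000 vs cont=1.0919 → 1.0919 [wait]  ⇒ S*(3)=131.2072
t_2: node(2,0) S=89.2693 payoff=62.1207 vs cont=60.8161 → 62.1207 [stop]  node(2,1) S=115.4000 payoff=35.9900 vs cont=34.6854 → 35.9900 [stop]  node(2,2) S=149.1796 payoff=2.2104 vs cont=10.5133 → 10.5133 [wait]  ⇒ S*(2)=115.4000
t_1: node(1,0) S=101.4972 payoff=49.8928 vs cont=48.5882 → 49.8928 [stop]  node(1,1) S=131.2072 payoff=20.1828 vs cont=23.0079 → 23.0079 [wait]  ⇒ S*(1)=101.4972
t_0: node(0,0) S=115.4000 payoff=35.9900 vs cont=36.0906 → 36.0906 [wait]  ⇒ S*(0)=-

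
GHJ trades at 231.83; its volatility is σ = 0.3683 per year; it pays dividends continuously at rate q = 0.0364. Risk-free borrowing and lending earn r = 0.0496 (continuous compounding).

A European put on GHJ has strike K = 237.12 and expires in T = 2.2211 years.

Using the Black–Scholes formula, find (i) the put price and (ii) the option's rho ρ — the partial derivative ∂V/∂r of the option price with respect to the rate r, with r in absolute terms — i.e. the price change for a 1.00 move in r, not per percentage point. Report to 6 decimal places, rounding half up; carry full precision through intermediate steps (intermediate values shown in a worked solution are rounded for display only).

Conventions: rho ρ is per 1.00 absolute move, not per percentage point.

price = 45.368993
ρ = -284.636682

σ√T = 0.3683·√2.2211 = 0.548891
d₁ = (ln(S/K) + (r−q+σ²/2)T) / (σ√T) = (ln(231.83/237.12) + (0.0496−0.0364+0.3683²/2)·2.2211) / 0.548891 = (-0.022562 + 0.179959) / 0.548891 = 0.286755
d₂ = d₁ − σ√T = 0.286755 − 0.548891 = -0.262136
e^{−rT} = 0.895685
e^{−qT} = 0.922334
N(−d₁) = 0.387150,  N(−d₂) = 0.603392
Put price V = K·e^{−rT}·N(−d₂) − S·e^{−qT}·N(−d₁) = 128.151223 − 82.782231 = 45.368993
ρ = −K·T·e^{−rT}·N(−d₂) = -284.636682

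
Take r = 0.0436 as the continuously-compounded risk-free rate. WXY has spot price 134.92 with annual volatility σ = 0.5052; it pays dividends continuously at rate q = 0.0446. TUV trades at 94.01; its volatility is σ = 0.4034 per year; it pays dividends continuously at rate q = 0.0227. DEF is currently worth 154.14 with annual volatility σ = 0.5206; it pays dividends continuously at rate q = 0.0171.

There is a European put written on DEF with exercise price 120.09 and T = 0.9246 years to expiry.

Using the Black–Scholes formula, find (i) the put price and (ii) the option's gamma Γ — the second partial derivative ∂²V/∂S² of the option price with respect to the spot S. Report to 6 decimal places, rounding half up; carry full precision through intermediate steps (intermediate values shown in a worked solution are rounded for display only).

price = 11.954867
Γ = 0.003702

σ√T = 0.5206·√0.9246 = 0.500589
d₁ = (ln(S/K) + (r−q+σ²/2)T) / (σ√T) = (ln(154.14/120.09) + (0.0436−0.0171+0.5206²/2)·0.9246) / 0.500589 = (0.249620 + 0.149796) / 0.500589 = 0.797893
d₂ = d₁ − σ√T = 0.797893 − 0.500589 = 0.297304
e^{−rT} = 0.960489
e^{−qT} = 0.984314
N(−d₁) = 0.212466,  N(−d₂) = 0.383117
Put price V = K·e^{−rT}·N(−d₂) − S·e^{−qT}·N(−d₁) = 44.190701 − 32.235834 = 11.954867
φ(d₁) = (1/√(2π))·e^{−d₁²/2} = 0.290180
Γ = e^{−qT}·φ(d₁) / (S·σ·√T) = 0.003702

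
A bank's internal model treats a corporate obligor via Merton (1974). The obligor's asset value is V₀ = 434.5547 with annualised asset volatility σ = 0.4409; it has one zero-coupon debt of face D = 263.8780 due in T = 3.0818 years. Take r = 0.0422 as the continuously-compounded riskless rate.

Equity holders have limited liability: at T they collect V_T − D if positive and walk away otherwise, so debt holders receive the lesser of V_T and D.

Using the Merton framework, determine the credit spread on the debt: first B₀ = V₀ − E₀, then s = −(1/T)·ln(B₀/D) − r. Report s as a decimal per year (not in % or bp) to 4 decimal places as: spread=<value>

spread=0.0412

With assets at 434.5547 and a single debt payment of 263.8780 at 3.0818 years:
d₁ = [ln(V₀/D) + (r + σ²/2)T] / (σ√T)
   = [ln(434.5547/263.8780) + (0.0422 + 0.5·0.4409²)·3.0818] / (0.4409·√3.0818)
   = [0.498835 + 0.429592] / 0.774002 = 1.199514
d₂ = d₁ − σ√T = 1.199514 − 0.774002 = 0.425512
N(d₁) = 0.884836,  N(d₂) = 0.664768,  e^(−rT) = 0.878050
E₀ = V₀·N(d₁) − D·e^(−rT)·N(d₂)
   = 434.5547·0.884836 − 263.8780·0.878050·0.664768 = 230.484153
B₀ = V₀ − E₀ = 434.5547 − 230.484153 = 204.070547
spread = −(1/T)·ln(B₀/D) − r = −(1/3.0818)·ln(204.070547/263.8780) − 0.0422 = 0.04119968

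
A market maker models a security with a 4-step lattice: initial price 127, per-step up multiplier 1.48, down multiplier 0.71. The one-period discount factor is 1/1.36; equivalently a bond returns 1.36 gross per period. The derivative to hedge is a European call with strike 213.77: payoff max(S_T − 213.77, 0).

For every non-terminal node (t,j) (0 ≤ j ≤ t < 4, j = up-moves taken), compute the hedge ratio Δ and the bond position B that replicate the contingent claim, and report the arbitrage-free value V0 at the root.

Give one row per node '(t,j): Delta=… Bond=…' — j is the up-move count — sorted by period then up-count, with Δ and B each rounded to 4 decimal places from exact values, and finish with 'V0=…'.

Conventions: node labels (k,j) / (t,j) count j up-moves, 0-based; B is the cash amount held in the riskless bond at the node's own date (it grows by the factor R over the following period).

Since d<R<u, set p* = (R−d)/(u−d) = 0.8442; price each node as the discounted p*-expectation of its children.
Payoffs at expiry: V(4,0)=0.0000, V(4,1)=0.0000, V(4,2)=0.0000, V(4,3)=78.5424, V(4,4)=395.5572
(3,0): S=45.4547. Δ = (V_up−V_dn)/(S_up−S_dn) = (0.0000−0.0000)/(67.2730−32.2728) = 0.0000. V = [p*·0.0000 + (1−p*)·0.0000]/1.36 = 0.0000. B = V − Δ·S = 0.0000.
(3,1): S=94.7506. Δ = (V_up−V_dn)/(S_up−S_dn) = (0.0000−0.0000)/(140.2309−67.2730) = 0.0000. V = [p*·0.0000 + (1−p*)·0.0000]/1.36 = 0.0000. B = V − Δ·S = 0.0000.
(3,2): S=197.5084. Δ = (V_up−V_dn)/(S_up−S_dn) = (78.5424−0.0000)/(292.3124−140.2309) = 0.5164. V = [p*·78.5424 + (1−p*)·0.0000]/1.36 = 48.7515. B = V − Δ·S = -53.2516.
(3,3): S=411.7076. Δ = (V_up−V_dn)/(S_up−S_dn) = (395.5572−78.5424)/(609.3272−292.3124) = 1.0000. V = [p*·395.5572 + (1−p*)·78.5424]/1.36 = 254.5238. B = V − Δ·S = -157.1838.
(2,0): S=64.0207. Δ = (V_up−V_dn)/(S_up−S_dn) = (0.0000−0.0000)/(94.7506−45.4547) = 0.0000. V = [p*·0.0000 + (1−p*)·0.0000]/1.36 = 0.0000. B = V − Δ·S = 0.0000.
(2,1): S=133.4516. Δ = (V_up−V_dn)/(S_up−S_dn) = (48.7515−0.0000)/(197.5084−94.7506) = 0.4744. V = [p*·48.7515 + (1−p*)·0.0000]/1.36 = 30.2602. B = V − Δ·S = -33.0534.
(2,2): S=278.1808. Δ = (V_up−V_dn)/(S_up−S_dn) = (254.5238−48.7515)/(411.7076−197.5084) = 0.9607. V = [p*·254.5238 + (1−p*)·48.7515]/1.36 = 163.5701. B = V − Δ·S = -103.6666.
(1,0): S=90.1700. Δ = (V_up−V_dn)/(S_up−S_dn) = (30.2602−0.0000)/(133.4516−64.0207) = 0.4358. V = [p*·30.2602 + (1−p*)·0.0000]/1.36 = 18.7826. B = V − Δ·S = -20.5164.
(1,1): S=187.9600. Δ = (V_up−V_dn)/(S_up−S_dn) = (163.5701−30.2602)/(278.1808−133.4516) = 0.9211. V = [p*·163.5701 + (1−p*)·30.2602]/1.36 = 104.9960. B = V − Δ·S = -68.1338.
(0,0): S=127.0000. Δ = (V_up−V_dn)/(S_up−S_dn) = (104.9960−18.7826)/(187.9600−90.1700) = 0.8816. V = [p*·104.9960 + (1−p*)·18.7826]/1.36 = 67.3236. B = V − Δ·S = -44.6418.
Verification: the root portfolio costs Δ(0,0)·S0 + B(0,0) = 67.3236, matching V0.

(0,0): Delta=0.8816 Bond=-44.6418
(1,0): Delta=0.4358 Bond=-20.5164
(1,1): Delta=0.9211 Bond=-68.1338
(2,0): Delta=0.0000 Bond=0.0000
(2,1): Delta=0.4744 Bond=-33.0534
(2,2): Delta=0.9607 Bond=-103.6666
(3,0): Delta=0.0000 Bond=0.0000
(3,1): Delta=0.0000 Bond=0.0000
(3,2): Delta=0.5164 Bond=-53.2516
(3,3): Delta=1.0000 Bond=-157.1838
V0=67.3236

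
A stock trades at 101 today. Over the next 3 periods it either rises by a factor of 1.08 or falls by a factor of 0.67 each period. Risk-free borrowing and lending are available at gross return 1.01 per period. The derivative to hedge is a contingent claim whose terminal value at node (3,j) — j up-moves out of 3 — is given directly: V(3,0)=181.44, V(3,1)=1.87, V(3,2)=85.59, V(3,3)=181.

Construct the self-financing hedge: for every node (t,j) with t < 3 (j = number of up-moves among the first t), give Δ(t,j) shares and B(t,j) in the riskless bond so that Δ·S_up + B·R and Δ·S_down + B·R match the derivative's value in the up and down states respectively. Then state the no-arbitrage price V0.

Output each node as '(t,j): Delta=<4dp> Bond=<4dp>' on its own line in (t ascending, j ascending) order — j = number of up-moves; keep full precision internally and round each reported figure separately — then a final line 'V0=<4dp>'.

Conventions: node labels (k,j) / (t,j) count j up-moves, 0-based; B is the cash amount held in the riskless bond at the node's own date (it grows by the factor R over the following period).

Under the risk-neutral measure, an up-move has probability p* = (R−d)/(u−d) = 0.8293 and values discount at R = 1.01.
Terminal payoffs: V(3,0)=181.4400, V(3,1)=1.8700, V(3,2)=85.5900, V(3,3)=181.0000
(2,0): S=45.3389. Δ = (V_up−V_dn)/(S_up−S_dn) = (1.8700−181.4400)/(48.9660−30.3771) = -9.6600. V = [p*·1.8700 + (1−p*)·181.4400]/1.01 = 32.2062. B = V − Δ·S = 470.1818.
(2,1): S=73.0836. Δ = (V_up−V_dn)/(S_up−S_dn) = (85.5900−1.8700)/(78.9303−48.9660) = 2.7940. V = [p*·85.5900 + (1−p*)·1.8700]/1.01 = 70.5904. B = V − Δ·S = -133.6047.
(2,2): S=117.8064. Δ = (V_up−V_dn)/(S_up−S_dn) = (181.0000−85.5900)/(127.2309−78.9303) = 1.9753. V = [p*·181.0000 + (1−p*)·85.5900]/1.01 = 163.0797. B = V − Δ·S = -69.6276.
(1,0): S=67.6700. Δ = (V_up−V_dn)/(S_up−S_dn) = (70.5904−32.2062)/(73.0836−45.3389) = 1.3835. V = [p*·70.5904 + (1−p*)·32.2062]/1.01 = 63.4030. B = V − Δ·S = -30.2170.
(1,1): S=109.0800. Δ = (V_up−V_dn)/(S_up−S_dn) = (163.0797−70.5904)/(117.8064−73.0836) = 2.0681. V = [p*·163.0797 + (1−p*)·70.5904]/1.01 = 145.8305. B = V − Δ·S = -79.7530.
(0,0): S=101.0000. Δ = (V_up−V_dn)/(S_up−S_dn) = (145.8305−63.4030)/(109.0800−67.6700) = 1.9905. V = [p*·145.8305 + (1−p*)·63.4030]/1.01 = 130.4530. B = V − Δ·S = -70.5897.
As a check, the time-0 holding Δ(0,0)·S0 + B(0,0) comes to 130.4530 — exactly V0.

(0,0): Delta=1.9905 Bond=-70.5897
(1,0): Delta=1.3835 Bond=-30.2170
(1,1): Delta=2.0681 Bond=-79.7530
(2,0): Delta=-9.6600 Bond=470.1818
(2,1): Delta=2.7940 Bond=-133.6047
(2,2): Delta=1.9753 Bond=-69.6276
V0=130.4530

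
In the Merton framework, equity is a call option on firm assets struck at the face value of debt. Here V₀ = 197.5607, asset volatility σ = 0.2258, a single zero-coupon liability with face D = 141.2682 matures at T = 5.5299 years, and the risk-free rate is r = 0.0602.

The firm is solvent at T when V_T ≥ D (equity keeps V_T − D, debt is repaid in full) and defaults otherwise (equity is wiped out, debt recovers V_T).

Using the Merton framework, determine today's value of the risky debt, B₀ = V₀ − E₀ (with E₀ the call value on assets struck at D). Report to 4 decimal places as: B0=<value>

B0=97.6240

Apply the equity-as-call identities (strike 141.2682, horizon 5.5299 years):
d₁ = [ln(V₀/D) + (r + σ²/2)T] / (σ√T)
   = [ln(197.5607/141.2682) + (0.0602 + 0.5·0.2258²)·5.5299] / (0.2258·√5.5299)
   = [0.335386 + 0.473873] / 0.530985 = 1.524069
d₂ = d₁ − σ√T = 1.524069 − 0.530985 = 0.993084
N(d₁) = 0.936254,  N(d₂) = 0.839665,  e^(−rT) = 0.716842
E₀ = V₀·N(d₁) − D·e^(−rT)·N(d₂)
   = 197.5607·0.936254 − 141.2682·0.716842·0.839665 = 99.936683
B₀ = V₀ − E₀ = 197.5607 − 99.936683 = 97.624017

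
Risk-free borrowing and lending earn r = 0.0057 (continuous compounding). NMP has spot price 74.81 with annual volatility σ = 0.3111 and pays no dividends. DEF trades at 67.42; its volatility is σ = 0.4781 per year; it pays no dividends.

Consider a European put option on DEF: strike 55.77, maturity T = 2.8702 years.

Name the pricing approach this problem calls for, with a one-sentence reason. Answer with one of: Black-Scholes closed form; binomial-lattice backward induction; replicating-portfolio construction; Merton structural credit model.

framework: Black-Scholes closed form

Key observation: a European-exercise option on DEF struck at 55.77 — a GBM underlying with constant parameters — admits an analytic price: the data contain no early exercise, no discrete tree, no debt structure.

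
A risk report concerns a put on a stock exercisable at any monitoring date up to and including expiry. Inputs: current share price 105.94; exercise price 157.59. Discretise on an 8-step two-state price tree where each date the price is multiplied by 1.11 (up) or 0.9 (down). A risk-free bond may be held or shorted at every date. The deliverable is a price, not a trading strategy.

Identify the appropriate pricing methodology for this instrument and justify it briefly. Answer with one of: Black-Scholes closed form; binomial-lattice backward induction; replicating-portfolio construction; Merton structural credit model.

framework: binomial-lattice backward induction

Key observation: with exercise allowed before expiry on a discrete up/down model (8 steps from spot 105.94), the strike-157.59 put's value must be rolled back through the tree testing early exercise at each node.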